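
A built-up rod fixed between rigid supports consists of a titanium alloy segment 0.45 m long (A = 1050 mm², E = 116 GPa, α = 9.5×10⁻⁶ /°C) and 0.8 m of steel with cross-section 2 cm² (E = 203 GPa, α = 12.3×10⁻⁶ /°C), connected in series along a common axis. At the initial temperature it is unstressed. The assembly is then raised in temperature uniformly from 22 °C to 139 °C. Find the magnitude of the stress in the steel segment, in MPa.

σ ≈ 353 MPa (compressive)

With the walls removed the bar would change length by δ_free = Σ αᵢΔT Lᵢ = 9.5×10⁻⁶×117×450 + 12.3×10⁻⁶×117×800 = 1.651 mm.
The rigid supports impose zero overall length change; the single axial force P common to all segments must satisfy P Σ Lᵢ/(AᵢEᵢ) = δ_free.
The series flexibility is Σ Lᵢ/(AᵢEᵢ) = 450/(1050×116×10³) + 800/(200×203×10³) = 2.34×10⁻⁵ mm/N.
P = 1.651 / 2.34×10⁻⁵ = 70580 N = 70.58 kN, compressive.
σ_{steel} = P / A = 70580 / 200 = 352.9 MPa.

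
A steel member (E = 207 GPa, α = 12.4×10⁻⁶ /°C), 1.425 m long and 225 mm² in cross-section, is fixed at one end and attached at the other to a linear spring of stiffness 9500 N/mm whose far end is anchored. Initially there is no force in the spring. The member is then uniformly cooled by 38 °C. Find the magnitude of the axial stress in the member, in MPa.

σ ≈ 22 MPa (tensile)

The unrestrained thermal change is αΔT L = 12.4×10⁻⁶ × 38 × 1425 = 0.6715 mm.
Let P be the tensile force in the spring. The member extends elastically by PL/(AE) and the spring stretches by P/k; together these equal δ_free.
So P = δ_free / [L/(AE) + 1/k] = 0.6715 / [ 1425/(225×207×10³) + 1/(9500) ].
P = 0.6715 / 0.0001359 = 4942 N.
σ = P/A = 4942/225 = 21.97 MPa.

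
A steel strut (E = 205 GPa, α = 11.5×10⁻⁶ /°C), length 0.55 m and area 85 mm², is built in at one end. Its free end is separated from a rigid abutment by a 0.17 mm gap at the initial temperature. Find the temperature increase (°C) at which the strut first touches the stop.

The gap closes when αΔT L = 0.17 mm, since the strut is still unstressed at that instant.
So ΔT = g/(αL) = 0.17/(11.5×10⁻⁶ × 550) = 26.88 °C.

ΔT ≈ 26.9 °C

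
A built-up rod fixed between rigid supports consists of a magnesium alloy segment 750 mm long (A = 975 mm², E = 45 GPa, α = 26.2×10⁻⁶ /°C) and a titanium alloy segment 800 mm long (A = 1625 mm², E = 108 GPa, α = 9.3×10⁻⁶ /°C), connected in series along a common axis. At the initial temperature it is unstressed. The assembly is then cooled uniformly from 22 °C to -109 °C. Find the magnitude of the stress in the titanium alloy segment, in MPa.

With the walls removed the bar would change length by δ_free = Σ αᵢΔT Lᵢ = 26.2×10⁻⁶×131×750 + 9.3×10⁻⁶×131×800 = 3.549 mm.
Since the ends are fixed, an axial force P builds up, equal in every segment, with P · Σ Lᵢ/(AᵢEᵢ) = δ_free.
The series flexibility is Σ Lᵢ/(AᵢEᵢ) = 750/(975×45×10³) + 800/(1625×108×10³) = 2.165×10⁻⁵ mm/N.
So P = 3.549 / 2.165×10⁻⁵ = 163.9 kN, tensile.
σ_{titanium alloy} = P / A = 163900 / 1625 = 100.9 MPa.

σ ≈ 101 MPa (tensile)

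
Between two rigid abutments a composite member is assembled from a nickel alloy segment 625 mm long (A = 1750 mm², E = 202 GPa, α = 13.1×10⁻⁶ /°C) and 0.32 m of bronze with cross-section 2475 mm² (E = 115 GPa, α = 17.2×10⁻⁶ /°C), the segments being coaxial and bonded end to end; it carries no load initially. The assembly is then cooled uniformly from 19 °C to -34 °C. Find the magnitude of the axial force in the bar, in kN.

With the walls removed the bar would change length by δ_free = Σ αᵢΔT Lᵢ = 13.1×10⁻⁶×53×625 + 17.2×10⁻⁶×53×320 = 0.7256 mm.
Since the ends are fixed, an axial force P builds up, equal in every segment, with P · Σ Lᵢ/(AᵢEᵢ) = δ_free.
Σ Lᵢ/(AᵢEᵢ) = 625/(1750×202×10³) + 320/(2475×115×10³) = 2.892×10⁻⁶ mm/N.
P = 0.7256 / 2.892×10⁻⁶ = 250900 N = 250.9 kN, tensile.

P ≈ 251 kN (tensile)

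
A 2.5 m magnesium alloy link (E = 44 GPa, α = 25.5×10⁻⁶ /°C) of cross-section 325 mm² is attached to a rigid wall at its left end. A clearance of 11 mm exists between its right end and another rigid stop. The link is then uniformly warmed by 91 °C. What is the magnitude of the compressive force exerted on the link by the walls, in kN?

Free thermal elongation = αΔT L = 25.5×10⁻⁶ × 91 × 2500 = 5.801 mm.
Since δ_free = 5.8 mm is less than the 11 mm gap, the link never touches the wall. No axial force develops.

P ≈ 0 kN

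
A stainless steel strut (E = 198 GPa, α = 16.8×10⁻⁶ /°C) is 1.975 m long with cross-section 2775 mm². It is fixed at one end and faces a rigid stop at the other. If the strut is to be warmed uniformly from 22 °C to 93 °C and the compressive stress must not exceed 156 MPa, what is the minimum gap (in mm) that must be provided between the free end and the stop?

With no wall the strut would lengthen by αΔT L = 16.8×10⁻⁶ × 71 × 1975 = 2.356 mm.
A stress of 156 MPa corresponds to the wall pushing the strut back by σL/E = 156×1975/(198×10³) = 1.556 mm.
The gap must absorb the remainder: g_min = 2.356 − 1.556 = 0.7997 mm.

g ≈ 0.8 mm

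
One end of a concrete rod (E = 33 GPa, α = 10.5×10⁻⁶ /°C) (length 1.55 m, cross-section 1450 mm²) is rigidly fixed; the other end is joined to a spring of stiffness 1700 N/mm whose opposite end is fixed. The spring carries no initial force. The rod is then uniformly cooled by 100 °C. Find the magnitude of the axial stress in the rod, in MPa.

Free thermal contraction: δ_free = αΔT L = 10.5×10⁻⁶ × 100 × 1550 = 1.627 mm.
Let P be the tensile force in the spring. The rod extends elastically by PL/(AE) and the spring stretches by P/k; together these equal δ_free.
So P = δ_free / [L/(AE) + 1/k] = 1.627 / [ 1550/(1450×33×10³) + 1/(1700) ].
P = 1.627 / 0.0006206 = 2622 N.
σ = P/A = 2622/1450 = 1.809 MPa.

σ ≈ 1.81 MPa (tensile)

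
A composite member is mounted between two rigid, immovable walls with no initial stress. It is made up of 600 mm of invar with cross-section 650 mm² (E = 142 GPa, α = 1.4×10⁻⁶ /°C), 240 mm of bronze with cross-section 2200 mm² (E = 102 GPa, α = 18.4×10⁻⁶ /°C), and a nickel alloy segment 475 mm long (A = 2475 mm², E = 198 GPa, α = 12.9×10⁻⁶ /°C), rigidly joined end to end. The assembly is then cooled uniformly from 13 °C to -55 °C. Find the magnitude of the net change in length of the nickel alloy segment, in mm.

|ΔL| ≈ 0.329 mm

Free thermal contraction of the whole bar: Σ αᵢΔT Lᵢ = 1.4×10⁻⁶×68×600 + 18.4×10⁻⁶×68×240 + 12.9×10⁻⁶×68×475 = 0.7741 mm.
The walls prevent any net length change, so an axial force P (same in every segment) develops. Compatibility: P · Σ Lᵢ/(AᵢEᵢ) = δ_free.
The series flexibility is Σ Lᵢ/(AᵢEᵢ) = 600/(650×142×10³) + 240/(2200×102×10³) + 475/(2475×198×10³) = 8.539×10⁻⁶ mm/N.
So P = 0.7741 / 8.539×10⁻⁶ = 90.65 kN, tensile.
For the nickel alloy segment, free thermal change = 12.9×10⁻⁶×68×475 = 0.4167 mm and elastic change from P = 90650×475/(2475×198×10³) = 0.08786 mm; these oppose, so the net change is 0.329 mm (segment shortens).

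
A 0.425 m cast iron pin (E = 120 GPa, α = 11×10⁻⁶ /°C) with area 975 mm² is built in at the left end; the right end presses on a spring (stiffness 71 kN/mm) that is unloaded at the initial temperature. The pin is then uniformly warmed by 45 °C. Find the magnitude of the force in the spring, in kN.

The unrestrained thermal change is αΔT L = 11×10⁻⁶ × 45 × 425 = 0.2104 mm.
With a force P in the spring, the elastic change of the pin is PL/(AE) and that of the spring is P/k; compatibility requires their sum to equal δ_free.
So P = δ_free / [L/(AE) + 1/k] = 0.2104 / [ 425/(975×120×10³) + 1/(71×10³) ].
P = 0.2104 / 1.772×10⁻⁵ = 11870 N.

P ≈ 11.9 kN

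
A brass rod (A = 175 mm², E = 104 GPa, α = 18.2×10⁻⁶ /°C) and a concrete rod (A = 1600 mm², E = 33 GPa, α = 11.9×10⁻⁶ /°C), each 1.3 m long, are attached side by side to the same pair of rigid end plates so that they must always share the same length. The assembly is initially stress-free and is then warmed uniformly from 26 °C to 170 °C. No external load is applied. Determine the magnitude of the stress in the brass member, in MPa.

Both members must finish at the same length. With the larger α, the brass tends to over-expand; the plates restrain it, putting the brass in compression and the concrete in tension. With no external load the two internal forces are equal and opposite, magnitude P.
Equating the net (thermal + elastic) strains gives |α₁ − α₂|·ΔT = P·[1/(A₁E₁) + 1/(A₂E₂)].
|α₁ − α₂|·ΔT = 6.3×10⁻⁶ × 144 = 0.0009072.
1/(A₁E₁) + 1/(A₂E₂) = 1/(175×104×10³) + 1/(1600×33×10³) = 7.388×10⁻⁸ N⁻¹.
So P = 0.0009072 / 7.388×10⁻⁸ = 12.28 kN.
σ_{brass} = P/A₁ = 12280/175 = 70.16 MPa, compressive.

σ ≈ 70.2 MPa (compressive)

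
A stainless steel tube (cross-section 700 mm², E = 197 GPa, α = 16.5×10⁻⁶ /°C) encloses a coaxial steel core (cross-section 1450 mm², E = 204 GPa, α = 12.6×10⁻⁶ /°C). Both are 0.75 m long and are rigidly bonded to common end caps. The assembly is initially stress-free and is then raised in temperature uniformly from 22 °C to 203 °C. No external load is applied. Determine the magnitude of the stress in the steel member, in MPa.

σ ≈ 45.8 MPa (tensile)

The stainless steel has the larger α, so on heating it would change length more than the steel if both were free. The rigid plates force a common final length, so the stainless steel is put into compression and the steel into tension, with equal and opposite forces P (no external load).
Setting the final lengths equal and cancelling L: (α₁ − α₂)ΔT = P/(A₁E₁) + P/(A₂E₂).
|α₁ − α₂|·ΔT = 3.9×10⁻⁶ × 181 = 0.0007059.
1/(A₁E₁) + 1/(A₂E₂) = 1/(700×197×10³) + 1/(1450×204×10³) = 1.063×10⁻⁸ N⁻¹.
So P = 0.0007059 / 1.063×10⁻⁸ = 66.39 kN.
σ_{steel} = P/A₂ = 66390/1450 = 45.79 MPa, tensile.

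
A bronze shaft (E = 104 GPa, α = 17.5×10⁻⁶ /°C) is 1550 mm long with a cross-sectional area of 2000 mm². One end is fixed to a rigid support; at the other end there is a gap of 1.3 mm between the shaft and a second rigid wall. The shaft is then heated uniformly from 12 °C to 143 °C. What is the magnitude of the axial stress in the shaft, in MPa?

Free thermal elongation = αΔT L = 17.5×10⁻⁶ × 131 × 1550 = 3.553 mm.
The gap closes (δ_free > 1.3 mm) and the wall then resists a further 3.553 − 1.3 = 2.253 mm of expansion.
So σ = E(δ_free − g)/L = 104×10³ × 2.253/1550 = 151.2 MPa.

σ ≈ 151 MPa (compressive)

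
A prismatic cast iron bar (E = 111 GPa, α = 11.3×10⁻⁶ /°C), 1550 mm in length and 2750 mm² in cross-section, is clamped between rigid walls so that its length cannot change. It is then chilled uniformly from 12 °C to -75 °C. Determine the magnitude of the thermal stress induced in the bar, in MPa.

σ ≈ 109 MPa (tensile)

With length fixed, the mechanical strain must cancel the thermal strain αΔT = 11.3×10⁻⁶ × 87 = 983.1×10⁻⁶.
Hence σ = E·αΔT = 111×10³ × 983.1×10⁻⁶ = 109.1 MPa, tensile.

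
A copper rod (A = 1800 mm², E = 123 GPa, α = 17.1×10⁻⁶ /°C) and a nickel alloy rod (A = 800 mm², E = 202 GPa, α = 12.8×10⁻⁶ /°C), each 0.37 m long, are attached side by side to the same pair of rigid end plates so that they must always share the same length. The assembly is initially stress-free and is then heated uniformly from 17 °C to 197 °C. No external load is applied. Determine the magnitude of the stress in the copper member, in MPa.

σ ≈ 40.2 MPa (compressive)

Both members must finish at the same length. With the larger α, the copper tends to over-expand; the plates restrain it, putting the copper in compression and the nickel alloy in tension. With no external load the two internal forces are equal and opposite, magnitude P.
Setting the final lengths equal and cancelling L: (α₁ − α₂)ΔT = P/(A₁E₁) + P/(A₂E₂).
|α₁ − α₂|·ΔT = 4.3×10⁻⁶ × 180 = 0.000774.
1/(A₁E₁) + 1/(A₂E₂) = 1/(1800×123×10³) + 1/(800×202×10³) = 1.07×10⁻⁸ N⁻¹.
So P = 0.000774 / 1.07×10⁻⁸ = 72.3 kN.
σ_{copper} = P/A₁ = 72300/1800 = 40.17 MPa, compressive.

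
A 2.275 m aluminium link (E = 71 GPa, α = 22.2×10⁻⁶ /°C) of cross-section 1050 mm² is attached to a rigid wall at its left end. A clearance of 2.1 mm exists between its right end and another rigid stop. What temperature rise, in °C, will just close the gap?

The gap closes when αΔT L = 2.1 mm, since the link is still unstressed at that instant.
ΔT = 2.1 / (22.2×10⁻⁶ × 2275) = 41.58 °C.

ΔT ≈ 41.6 °C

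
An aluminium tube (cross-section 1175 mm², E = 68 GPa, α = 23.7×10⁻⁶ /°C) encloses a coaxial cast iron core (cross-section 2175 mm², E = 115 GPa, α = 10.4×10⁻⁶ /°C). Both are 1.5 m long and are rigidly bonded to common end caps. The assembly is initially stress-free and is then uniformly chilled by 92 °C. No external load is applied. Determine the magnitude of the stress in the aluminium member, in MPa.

σ ≈ 63.1 MPa (tensile)

Both members must finish at the same length. With the larger α, the aluminium tends to over-contract; the plates restrain it, putting the aluminium in tension and the cast iron in compression. With no external load the two internal forces are equal and opposite, magnitude P.
Setting the final lengths equal and cancelling L: (α₁ − α₂)ΔT = P/(A₁E₁) + P/(A₂E₂).
|α₁ − α₂|·ΔT = 13.3×10⁻⁶ × 92 = 0.001224.
1/(A₁E₁) + 1/(A₂E₂) = 1/(1175×68×10³) + 1/(2175×115×10³) = 1.651×10⁻⁸ N⁻¹.
So P = 0.001224 / 1.651×10⁻⁸ = 74.1 kN.
σ_{aluminium} = P/A₁ = 74100/1175 = 63.06 MPa, tensile.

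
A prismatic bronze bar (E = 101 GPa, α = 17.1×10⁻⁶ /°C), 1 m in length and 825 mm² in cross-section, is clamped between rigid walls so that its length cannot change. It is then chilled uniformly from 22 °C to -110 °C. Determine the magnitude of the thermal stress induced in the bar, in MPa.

σ ≈ 228 MPa (tensile)

With length fixed, the mechanical strain must cancel the thermal strain αΔT = 17.1×10⁻⁶ × 132 = 2257.2×10⁻⁶.
Hence σ = E·αΔT = 101×10³ × 2257.2×10⁻⁶ = 228 MPa, tensile.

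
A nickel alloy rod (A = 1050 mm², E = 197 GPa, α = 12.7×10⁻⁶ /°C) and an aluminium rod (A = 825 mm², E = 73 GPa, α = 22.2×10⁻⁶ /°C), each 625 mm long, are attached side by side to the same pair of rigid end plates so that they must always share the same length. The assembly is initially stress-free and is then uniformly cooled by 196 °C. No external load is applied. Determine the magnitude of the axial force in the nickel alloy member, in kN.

Both members must finish at the same length. With the larger α, the aluminium tends to over-contract; the plates restrain it, putting the aluminium in tension and the nickel alloy in compression. With no external load the two internal forces are equal and opposite, magnitude P.
Setting the final lengths equal and cancelling L: (α₁ − α₂)ΔT = P/(A₁E₁) + P/(A₂E₂).
|α₁ − α₂|·ΔT = 9.5×10⁻⁶ × 196 = 0.001862.
1/(A₁E₁) + 1/(A₂E₂) = 1/(1050×197×10³) + 1/(825×73×10³) = 2.144×10⁻⁸ N⁻¹.
P = 0.001862 / 2.144×10⁻⁸ = 86850 N = 86.85 kN.

P ≈ 86.9 kN (compressive in the nickel alloy)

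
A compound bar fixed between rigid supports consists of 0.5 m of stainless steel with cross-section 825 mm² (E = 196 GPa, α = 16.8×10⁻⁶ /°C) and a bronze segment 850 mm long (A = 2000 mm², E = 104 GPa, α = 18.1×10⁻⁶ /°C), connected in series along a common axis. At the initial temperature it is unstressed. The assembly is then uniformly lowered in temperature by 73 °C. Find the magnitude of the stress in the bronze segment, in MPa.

Free thermal contraction of the whole bar: Σ αᵢΔT Lᵢ = 16.8×10⁻⁶×73×500 + 18.1×10⁻⁶×73×850 = 1.736 mm.
The rigid supports impose zero overall length change; the single axial force P common to all segments must satisfy P Σ Lᵢ/(AᵢEᵢ) = δ_free.
The series flexibility is Σ Lᵢ/(AᵢEᵢ) = 500/(825×196×10³) + 850/(2000×104×10³) = 7.179×10⁻⁶ mm/N.
Hence P = δ_free / Σ(L/AE) = 1.736/7.179×10⁻⁶ = 241.9 kN (tensile).
σ_{bronze} = P / A = 241900 / 2000 = 120.9 MPa.

σ ≈ 121 MPa (tensile)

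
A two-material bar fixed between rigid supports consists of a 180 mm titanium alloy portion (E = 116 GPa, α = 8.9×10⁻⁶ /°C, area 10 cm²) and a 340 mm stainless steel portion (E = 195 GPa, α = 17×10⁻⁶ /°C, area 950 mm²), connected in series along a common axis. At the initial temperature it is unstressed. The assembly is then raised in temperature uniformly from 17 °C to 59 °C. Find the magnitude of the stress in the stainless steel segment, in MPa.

σ ≈ 96.4 MPa (compressive)

With the walls removed the bar would change length by δ_free = Σ αᵢΔT Lᵢ = 8.9×10⁻⁶×42×180 + 17×10⁻⁶×42×340 = 0.31 mm.
The walls prevent any net length change, so an axial force P (same in every segment) develops. Compatibility: P · Σ Lᵢ/(AᵢEᵢ) = δ_free.
Σ Lᵢ/(AᵢEᵢ) = 180/(1000×116×10³) + 340/(950×195×10³) = 3.387×10⁻⁶ mm/N.
Hence P = δ_free / Σ(L/AE) = 0.31/3.387×10⁻⁶ = 91.54 kN (compressive).
σ_{stainless steel} = P / A = 91540 / 950 = 96.35 MPa.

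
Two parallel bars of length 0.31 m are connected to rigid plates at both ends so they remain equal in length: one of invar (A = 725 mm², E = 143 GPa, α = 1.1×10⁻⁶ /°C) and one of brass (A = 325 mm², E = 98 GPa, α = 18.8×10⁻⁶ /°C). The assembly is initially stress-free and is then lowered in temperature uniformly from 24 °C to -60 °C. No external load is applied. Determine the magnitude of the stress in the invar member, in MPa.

σ ≈ 50 MPa (compressive)

The brass has the larger α, so on cooling it would change length more than the invar if both were free. The rigid plates force a common final length, so the brass is put into tension and the invar into compression, with equal and opposite forces P (no external load).
Compatibility of the two members (thermal + elastic change equal): (α₁ − α₂)ΔT = P·[1/(A₁E₁) + 1/(A₂E₂)].
|α₁ − α₂|·ΔT = 17.7×10⁻⁶ × 84 = 0.001487.
1/(A₁E₁) + 1/(A₂E₂) = 1/(725×143×10³) + 1/(325×98×10³) = 4.104×10⁻⁸ N⁻¹.
So P = 0.001487 / 4.104×10⁻⁸ = 36.23 kN.
σ_{invar} = P/A₁ = 36230/725 = 49.97 MPa, compressive.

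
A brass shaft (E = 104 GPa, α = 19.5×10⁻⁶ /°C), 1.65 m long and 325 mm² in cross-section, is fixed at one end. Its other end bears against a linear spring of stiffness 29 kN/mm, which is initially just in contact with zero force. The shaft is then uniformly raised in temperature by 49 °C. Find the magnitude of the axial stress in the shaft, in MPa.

σ ≈ 58.2 MPa (compressive)

If the spring were absent the shaft would lengthen by αΔT L = 19.5×10⁻⁶ × 49 × 1650 = 1.577 mm.
Let P be the compressive force at the spring. The shaft shortens elastically by PL/(AE) and the spring compresses by P/k; together these equal δ_free.
So P = δ_free / [L/(AE) + 1/k] = 1.577 / [ 1650/(325×104×10³) + 1/(29×10³) ].
P = 1.577 / 8.33×10⁻⁵ = 18930 N.
σ = P/A = 18930/325 = 58.24 MPa.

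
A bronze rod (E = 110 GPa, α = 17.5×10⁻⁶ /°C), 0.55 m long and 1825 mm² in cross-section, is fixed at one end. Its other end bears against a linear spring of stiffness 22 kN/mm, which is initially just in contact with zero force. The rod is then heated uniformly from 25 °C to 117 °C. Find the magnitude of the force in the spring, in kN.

The unrestrained thermal change is αΔT L = 17.5×10⁻⁶ × 92 × 550 = 0.8855 mm.
Let P be the compressive force at the spring. The rod shortens elastically by PL/(AE) and the spring compresses by P/k; together these equal δ_free.
P [ L/(AE) + 1/k ] = δ_free → P [ 550/(1825×110×10³) + 1/(22×10³) ] = 0.8855.
P = 0.8855 / 4.819×10⁻⁵ = 18370 N.

P ≈ 18.4 kN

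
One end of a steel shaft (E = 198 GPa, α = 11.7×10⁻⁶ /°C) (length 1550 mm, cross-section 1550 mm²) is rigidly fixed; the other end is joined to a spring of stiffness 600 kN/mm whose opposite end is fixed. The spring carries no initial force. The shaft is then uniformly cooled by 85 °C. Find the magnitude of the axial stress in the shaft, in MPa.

σ ≈ 148 MPa (tensile)

The unrestrained thermal change is αΔT L = 11.7×10⁻⁶ × 85 × 1550 = 1.541 mm.
Let P be the tensile force in the spring. The shaft extends elastically by PL/(AE) and the spring stretches by P/k; together these equal δ_free.
So P = δ_free / [L/(AE) + 1/k] = 1.541 / [ 1550/(1550×198×10³) + 1/(600×10³) ].
P = 1.541 / 6.717×10⁻⁶ = 229500 N.
σ = P/A = 229500/1550 = 148.1 MPa.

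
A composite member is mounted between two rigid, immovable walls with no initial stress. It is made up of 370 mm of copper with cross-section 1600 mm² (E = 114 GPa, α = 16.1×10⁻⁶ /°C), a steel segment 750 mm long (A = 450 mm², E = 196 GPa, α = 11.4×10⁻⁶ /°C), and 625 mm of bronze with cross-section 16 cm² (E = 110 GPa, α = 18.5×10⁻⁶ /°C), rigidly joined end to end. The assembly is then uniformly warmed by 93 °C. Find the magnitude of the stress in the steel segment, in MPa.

σ ≈ 383 MPa (compressive)

With the walls removed the bar would change length by δ_free = Σ αᵢΔT Lᵢ = 16.1×10⁻⁶×93×370 + 11.4×10⁻⁶×93×750 + 18.5×10⁻⁶×93×625 = 2.424 mm.
The walls prevent any net length change, so an axial force P (same in every segment) develops. Compatibility: P · Σ Lᵢ/(AᵢEᵢ) = δ_free.
Σ Lᵢ/(AᵢEᵢ) = 370/(1600×114×10³) + 750/(450×196×10³) + 625/(1600×110×10³) = 1.408×10⁻⁵ mm/N.
Hence P = δ_free / Σ(L/AE) = 2.424/1.408×10⁻⁵ = 172.2 kN (compressive).
σ_{steel} = P / A = 172200 / 450 = 382.6 MPa.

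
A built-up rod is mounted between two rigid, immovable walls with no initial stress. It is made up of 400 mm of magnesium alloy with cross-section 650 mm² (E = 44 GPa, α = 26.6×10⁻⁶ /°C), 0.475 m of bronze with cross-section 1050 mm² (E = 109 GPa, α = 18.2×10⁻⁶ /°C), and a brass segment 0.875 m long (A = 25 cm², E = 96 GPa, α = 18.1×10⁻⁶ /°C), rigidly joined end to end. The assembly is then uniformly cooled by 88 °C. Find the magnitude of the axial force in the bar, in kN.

P ≈ 142 kN (tensile)

Free thermal contraction of the whole bar: Σ αᵢΔT Lᵢ = 26.6×10⁻⁶×88×400 + 18.2×10⁻⁶×88×475 + 18.1×10⁻⁶×88×875 = 3.091 mm.
Since the ends are fixed, an axial force P builds up, equal in every segment, with P · Σ Lᵢ/(AᵢEᵢ) = δ_free.
The series flexibility is Σ Lᵢ/(AᵢEᵢ) = 400/(650×44×10³) + 475/(1050×109×10³) + 875/(2500×96×10³) = 2.178×10⁻⁵ mm/N.
Hence P = δ_free / Σ(L/AE) = 3.091/2.178×10⁻⁵ = 141.9 kN (tensile).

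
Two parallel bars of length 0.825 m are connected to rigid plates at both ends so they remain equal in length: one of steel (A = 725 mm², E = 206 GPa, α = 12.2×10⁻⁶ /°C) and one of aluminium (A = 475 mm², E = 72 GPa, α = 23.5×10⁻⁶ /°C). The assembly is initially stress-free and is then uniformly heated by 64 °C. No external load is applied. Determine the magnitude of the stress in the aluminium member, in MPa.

Equilibrium of a rigid end plate with no external load gives equal and opposite internal forces ±P in the two members. Since α_{aluminium} > α_{steel}, heating drives the aluminium into compression and the steel into tension.
Setting the final lengths equal and cancelling L: (α₁ − α₂)ΔT = P/(A₁E₁) + P/(A₂E₂).
|α₁ − α₂|·ΔT = 11.3×10⁻⁶ × 64 = 0.0007232.
1/(A₁E₁) + 1/(A₂E₂) = 1/(725×206×10³) + 1/(475×72×10³) = 3.594×10⁻⁸ N⁻¹.
So P = 0.0007232 / 3.594×10⁻⁸ = 20.12 kN.
σ_{aluminium} = P/A₂ = 20120/475 = 42.37 MPa, compressive.

σ ≈ 42.4 MPa (compressive)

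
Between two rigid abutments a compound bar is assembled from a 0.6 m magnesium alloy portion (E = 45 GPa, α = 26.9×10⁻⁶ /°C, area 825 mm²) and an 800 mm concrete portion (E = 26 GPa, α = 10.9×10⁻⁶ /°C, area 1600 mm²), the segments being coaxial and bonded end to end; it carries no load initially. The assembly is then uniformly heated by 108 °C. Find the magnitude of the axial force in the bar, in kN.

With the walls removed the bar would change length by δ_free = Σ αᵢΔT Lᵢ = 26.9×10⁻⁶×108×600 + 10.9×10⁻⁶×108×800 = 2.685 mm.
Since the ends are fixed, an axial force P builds up, equal in every segment, with P · Σ Lᵢ/(AᵢEᵢ) = δ_free.
The series flexibility is Σ Lᵢ/(AᵢEᵢ) = 600/(825×45×10³) + 800/(1600×26×10³) = 3.539×10⁻⁵ mm/N.
So P = 2.685 / 3.539×10⁻⁵ = 75.86 kN, compressive.

P ≈ 75.9 kN (compressive)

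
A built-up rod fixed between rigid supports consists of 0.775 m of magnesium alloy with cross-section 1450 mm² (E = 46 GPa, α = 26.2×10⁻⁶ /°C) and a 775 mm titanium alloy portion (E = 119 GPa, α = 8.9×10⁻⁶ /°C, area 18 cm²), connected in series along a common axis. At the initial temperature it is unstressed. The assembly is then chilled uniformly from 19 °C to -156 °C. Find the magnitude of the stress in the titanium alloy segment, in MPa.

Free thermal contraction of the whole bar: Σ αᵢΔT Lᵢ = 26.2×10⁻⁶×175×775 + 8.9×10⁻⁶×175×775 = 4.76 mm.
The walls prevent any net length change, so an axial force P (same in every segment) develops. Compatibility: P · Σ Lᵢ/(AᵢEᵢ) = δ_free.
The series flexibility is Σ Lᵢ/(AᵢEᵢ) = 775/(1450×46×10³) + 775/(1800×119×10³) = 1.524×10⁻⁵ mm/N.
So P = 4.76 / 1.524×10⁻⁵ = 312.4 kN, tensile.
σ_{titanium alloy} = P / A = 312400 / 1800 = 173.6 MPa.

σ ≈ 174 MPa (tensile)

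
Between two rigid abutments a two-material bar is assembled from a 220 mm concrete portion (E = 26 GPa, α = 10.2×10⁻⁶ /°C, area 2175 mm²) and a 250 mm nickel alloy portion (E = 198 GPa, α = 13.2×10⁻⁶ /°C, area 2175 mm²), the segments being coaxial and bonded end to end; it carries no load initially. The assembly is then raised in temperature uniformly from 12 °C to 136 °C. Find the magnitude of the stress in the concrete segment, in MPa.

σ ≈ 70.7 MPa (compressive)

Free thermal expansion of the whole bar: Σ αᵢΔT Lᵢ = 10.2×10⁻⁶×124×220 + 13.2×10⁻⁶×124×250 = 0.6875 mm.
The walls prevent any net length change, so an axial force P (same in every segment) develops. Compatibility: P · Σ Lᵢ/(AᵢEᵢ) = δ_free.
Σ Lᵢ/(AᵢEᵢ) = 220/(2175×26×10³) + 250/(2175×198×10³) = 4.471×10⁻⁶ mm/N.
Hence P = δ_free / Σ(L/AE) = 0.6875/4.471×10⁻⁶ = 153.8 kN (compressive).
σ_{concrete} = P / A = 153800 / 2175 = 70.7 MPa.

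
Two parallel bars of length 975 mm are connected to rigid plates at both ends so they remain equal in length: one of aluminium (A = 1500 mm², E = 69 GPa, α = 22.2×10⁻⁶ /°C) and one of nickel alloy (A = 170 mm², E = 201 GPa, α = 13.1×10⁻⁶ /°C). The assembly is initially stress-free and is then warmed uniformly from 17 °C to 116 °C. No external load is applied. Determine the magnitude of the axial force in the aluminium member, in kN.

P ≈ 23.1 kN (compressive in the aluminium)

The aluminium has the larger α, so on heating it would change length more than the nickel alloy if both were free. The rigid plates force a common final length, so the aluminium is put into compression and the nickel alloy into tension, with equal and opposite forces P (no external load).
Compatibility of the two members (thermal + elastic change equal): (α₁ − α₂)ΔT = P·[1/(A₁E₁) + 1/(A₂E₂)].
|α₁ − α₂|·ΔT = 9.1×10⁻⁶ × 99 = 0.0009009.
1/(A₁E₁) + 1/(A₂E₂) = 1/(1500×69×10³) + 1/(170×201×10³) = 3.893×10⁻⁸ N⁻¹.
So P = 0.0009009 / 3.893×10⁻⁸ = 23.14 kN.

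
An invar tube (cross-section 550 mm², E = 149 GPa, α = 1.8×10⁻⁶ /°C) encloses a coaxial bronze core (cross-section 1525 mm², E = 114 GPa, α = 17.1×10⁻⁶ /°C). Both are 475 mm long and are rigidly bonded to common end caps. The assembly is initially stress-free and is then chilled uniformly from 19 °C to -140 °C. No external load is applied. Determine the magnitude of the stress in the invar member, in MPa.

σ ≈ 246 MPa (compressive)

Equilibrium of a rigid end plate with no external load gives equal and opposite internal forces ±P in the two members. Since α_{bronze} > α_{invar}, cooling drives the bronze into tension and the invar into compression.
Compatibility of the two members (thermal + elastic change equal): (α₁ − α₂)ΔT = P·[1/(A₁E₁) + 1/(A₂E₂)].
|α₁ − α₂|·ΔT = 15.3×10⁻⁶ × 159 = 0.002433.
1/(A₁E₁) + 1/(A₂E₂) = 1/(550×149×10³) + 1/(1525×114×10³) = 1.795×10⁻⁸ N⁻¹.
So P = 0.002433 / 1.795×10⁻⁸ = 135.5 kN.
σ_{invar} = P/A₁ = 135500/550 = 246.3 MPa, compressive.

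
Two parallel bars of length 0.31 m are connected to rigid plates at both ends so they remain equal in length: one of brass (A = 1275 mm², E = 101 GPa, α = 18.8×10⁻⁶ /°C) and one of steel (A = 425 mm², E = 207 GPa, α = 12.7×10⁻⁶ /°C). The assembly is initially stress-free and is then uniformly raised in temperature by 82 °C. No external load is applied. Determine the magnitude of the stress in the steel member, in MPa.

σ ≈ 61.5 MPa (tensile)

Equilibrium of a rigid end plate with no external load gives equal and opposite internal forces ±P in the two members. Since α_{brass} > α_{steel}, heating drives the brass into compression and the steel into tension.
Compatibility of the two members (thermal + elastic change equal): (α₁ − α₂)ΔT = P·[1/(A₁E₁) + 1/(A₂E₂)].
|α₁ − α₂|·ΔT = 6.1×10⁻⁶ × 82 = 0.0005002.
1/(A₁E₁) + 1/(A₂E₂) = 1/(1275×101×10³) + 1/(425×207×10³) = 1.913×10⁻⁸ N⁻¹.
So P = 0.0005002 / 1.913×10⁻⁸ = 26.14 kN.
σ_{steel} = P/A₂ = 26140/425 = 61.52 MPa, tensile.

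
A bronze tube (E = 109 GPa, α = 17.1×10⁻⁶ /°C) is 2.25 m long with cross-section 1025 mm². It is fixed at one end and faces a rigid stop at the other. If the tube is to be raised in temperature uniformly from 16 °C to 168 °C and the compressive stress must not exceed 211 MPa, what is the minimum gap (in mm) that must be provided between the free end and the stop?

g ≈ 1.49 mm

With no wall the tube would lengthen by αΔT L = 17.1×10⁻⁶ × 152 × 2250 = 5.848 mm.
A stress of 211 MPa corresponds to the wall pushing the tube back by σL/E = 211×2250/(109×10³) = 4.356 mm.
The gap must absorb the remainder: g_min = 5.848 − 4.356 = 1.493 mm.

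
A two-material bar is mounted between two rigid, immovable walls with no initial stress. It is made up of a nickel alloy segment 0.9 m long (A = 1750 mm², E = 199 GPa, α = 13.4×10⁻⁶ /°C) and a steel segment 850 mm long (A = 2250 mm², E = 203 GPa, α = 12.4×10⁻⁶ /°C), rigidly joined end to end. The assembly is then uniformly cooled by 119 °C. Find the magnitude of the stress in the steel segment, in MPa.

With the walls removed the bar would change length by δ_free = Σ αᵢΔT Lᵢ = 13.4×10⁻⁶×119×900 + 12.4×10⁻⁶×119×850 = 2.689 mm.
The walls prevent any net length change, so an axial force P (same in every segment) develops. Compatibility: P · Σ Lᵢ/(AᵢEᵢ) = δ_free.
The series flexibility is Σ Lᵢ/(AᵢEᵢ) = 900/(1750×199×10³) + 850/(2250×203×10³) = 4.445×10⁻⁶ mm/N.
P = 2.689 / 4.445×10⁻⁶ = 605000 N = 605 kN, tensile.
σ_{steel} = P / A = 605000 / 2250 = 268.9 MPa.

σ ≈ 269 MPa (tensile)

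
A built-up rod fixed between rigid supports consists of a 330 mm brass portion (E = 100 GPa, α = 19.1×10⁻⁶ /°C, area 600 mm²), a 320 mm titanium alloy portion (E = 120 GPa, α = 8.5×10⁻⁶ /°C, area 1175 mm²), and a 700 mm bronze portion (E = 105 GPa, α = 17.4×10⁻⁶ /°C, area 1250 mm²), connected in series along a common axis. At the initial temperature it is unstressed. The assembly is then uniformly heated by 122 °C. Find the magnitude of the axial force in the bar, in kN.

If the supports were absent, the total length change would be Σ αᵢΔT Lᵢ = 19.1×10⁻⁶×122×330 + 8.5×10⁻⁶×122×320 + 17.4×10⁻⁶×122×700 = 2.587 mm.
The rigid supports impose zero overall length change; the single axial force P common to all segments must satisfy P Σ Lᵢ/(AᵢEᵢ) = δ_free.
Σ Lᵢ/(AᵢEᵢ) = 330/(600×100×10³) + 320/(1175×120×10³) + 700/(1250×105×10³) = 1.31×10⁻⁵ mm/N.
P = 2.587 / 1.31×10⁻⁵ = 197400 N = 197.4 kN, compressive.

P ≈ 197 kN (compressive)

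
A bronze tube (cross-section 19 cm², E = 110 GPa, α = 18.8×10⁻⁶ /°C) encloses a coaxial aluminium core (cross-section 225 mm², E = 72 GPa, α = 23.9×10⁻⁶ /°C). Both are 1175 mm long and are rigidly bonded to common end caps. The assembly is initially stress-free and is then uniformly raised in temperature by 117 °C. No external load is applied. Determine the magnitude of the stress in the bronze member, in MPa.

The aluminium has the larger α, so on heating it would change length more than the bronze if both were free. The rigid plates force a common final length, so the aluminium is put into compression and the bronze into tension, with equal and opposite forces P (no external load).
Equating the net (thermal + elastic) strains gives |α₁ − α₂|·ΔT = P·[1/(A₁E₁) + 1/(A₂E₂)].
|α₁ − α₂|·ΔT = 5.1×10⁻⁶ × 117 = 0.0005967.
1/(A₁E₁) + 1/(A₂E₂) = 1/(1900×110×10³) + 1/(225×72×10³) = 6.651×10⁻⁸ N⁻¹.
P = 0.0005967 / 6.651×10⁻⁸ = 8971 N = 8.971 kN.
σ_{bronze} = P/A₁ = 8971/1900 = 4.722 MPa, tensile.

σ ≈ 4.72 MPa (tensile)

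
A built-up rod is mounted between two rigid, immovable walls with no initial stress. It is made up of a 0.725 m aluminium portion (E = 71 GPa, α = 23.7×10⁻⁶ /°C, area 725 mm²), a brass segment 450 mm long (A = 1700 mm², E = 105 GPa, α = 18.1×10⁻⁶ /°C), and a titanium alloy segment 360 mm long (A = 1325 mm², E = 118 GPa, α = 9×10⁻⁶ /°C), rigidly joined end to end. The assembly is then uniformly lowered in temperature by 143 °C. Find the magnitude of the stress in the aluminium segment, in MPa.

σ ≈ 298 MPa (tensile)

With the walls removed the bar would change length by δ_free = Σ αᵢΔT Lᵢ = 23.7×10⁻⁶×143×725 + 18.1×10⁻⁶×143×450 + 9×10⁻⁶×143×360 = 4.085 mm.
The rigid supports impose zero overall length change; the single axial force P common to all segments must satisfy P Σ Lᵢ/(AᵢEᵢ) = δ_free.
Σ Lᵢ/(AᵢEᵢ) = 725/(725×71×10³) + 450/(1700×105×10³) + 360/(1325×118×10³) = 1.891×10⁻⁵ mm/N.
P = 4.085 / 1.891×10⁻⁵ = 216100 N = 216.1 kN, tensile.
σ_{aluminium} = P / A = 216100 / 725 = 298 MPa.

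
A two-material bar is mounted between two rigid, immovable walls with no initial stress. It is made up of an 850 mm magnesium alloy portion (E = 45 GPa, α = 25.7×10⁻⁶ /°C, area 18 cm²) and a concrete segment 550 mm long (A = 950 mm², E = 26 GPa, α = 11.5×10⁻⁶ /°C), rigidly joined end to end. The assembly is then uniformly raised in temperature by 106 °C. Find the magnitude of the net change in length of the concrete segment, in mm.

|ΔL| ≈ 1.36 mm

With the walls removed the bar would change length by δ_free = Σ αᵢΔT Lᵢ = 25.7×10⁻⁶×106×850 + 11.5×10⁻⁶×106×550 = 2.986 mm.
Since the ends are fixed, an axial force P builds up, equal in every segment, with P · Σ Lᵢ/(AᵢEᵢ) = δ_free.
The series flexibility is Σ Lᵢ/(AᵢEᵢ) = 850/(1800×45×10³) + 550/(950×26×10³) = 3.276×10⁻⁵ mm/N.
Hence P = δ_free / Σ(L/AE) = 2.986/3.276×10⁻⁵ = 91.15 kN (compressive).
For the concrete segment, free thermal change = 11.5×10⁻⁶×106×550 = 0.6704 mm and elastic change from P = 91150×550/(950×26×10³) = 2.03 mm; these oppose, so the net change is 1.36 mm (segment shortens).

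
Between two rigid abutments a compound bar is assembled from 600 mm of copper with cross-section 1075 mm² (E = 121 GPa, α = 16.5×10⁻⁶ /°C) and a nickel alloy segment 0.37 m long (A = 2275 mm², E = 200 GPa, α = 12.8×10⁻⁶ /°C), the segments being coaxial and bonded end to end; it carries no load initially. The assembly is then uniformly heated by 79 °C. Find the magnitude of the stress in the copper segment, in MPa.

σ ≈ 198 MPa (compressive)

With the walls removed the bar would change length by δ_free = Σ αᵢΔT Lᵢ = 16.5×10⁻⁶×79×600 + 12.8×10⁻⁶×79×370 = 1.156 mm.
The walls prevent any net length change, so an axial force P (same in every segment) develops. Compatibility: P · Σ Lᵢ/(AᵢEᵢ) = δ_free.
The series flexibility is Σ Lᵢ/(AᵢEᵢ) = 600/(1075×121×10³) + 370/(2275×200×10³) = 5.426×10⁻⁶ mm/N.
Hence P = δ_free / Σ(L/AE) = 1.156/5.426×10⁻⁶ = 213.1 kN (compressive).
σ_{copper} = P / A = 213100 / 1075 = 198.2 MPa.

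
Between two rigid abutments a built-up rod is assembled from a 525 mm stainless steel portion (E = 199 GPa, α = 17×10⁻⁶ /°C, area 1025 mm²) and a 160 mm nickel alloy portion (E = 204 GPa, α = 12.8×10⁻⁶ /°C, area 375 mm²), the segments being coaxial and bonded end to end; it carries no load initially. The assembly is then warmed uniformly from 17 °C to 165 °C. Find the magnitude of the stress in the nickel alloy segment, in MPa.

σ ≈ 928 MPa (compressive)

With the walls removed the bar would change length by δ_free = Σ αᵢΔT Lᵢ = 17×10⁻⁶×148×525 + 12.8×10⁻⁶×148×160 = 1.624 mm.
The rigid supports impose zero overall length change; the single axial force P common to all segments must satisfy P Σ Lᵢ/(AᵢEᵢ) = δ_free.
Σ Lᵢ/(AᵢEᵢ) = 525/(1025×199×10³) + 160/(375×204×10³) = 4.665×10⁻⁶ mm/N.
So P = 1.624 / 4.665×10⁻⁶ = 348.1 kN, compressive.
σ_{nickel alloy} = P / A = 348100 / 375 = 928.3 MPa.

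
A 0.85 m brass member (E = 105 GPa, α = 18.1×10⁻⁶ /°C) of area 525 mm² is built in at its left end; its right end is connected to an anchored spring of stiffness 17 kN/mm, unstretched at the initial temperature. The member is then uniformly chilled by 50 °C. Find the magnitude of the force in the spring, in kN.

P ≈ 10.4 kN

Free thermal contraction: δ_free = αΔT L = 18.1×10⁻⁶ × 50 × 850 = 0.7692 mm.
With a force P in the spring, the elastic change of the member is PL/(AE) and that of the spring is P/k; compatibility requires their sum to equal δ_free.
P [ L/(AE) + 1/k ] = δ_free → P [ 850/(525×105×10³) + 1/(17×10³) ] = 0.7692.
P = 0.7692 / 7.424×10⁻⁵ = 10360 N.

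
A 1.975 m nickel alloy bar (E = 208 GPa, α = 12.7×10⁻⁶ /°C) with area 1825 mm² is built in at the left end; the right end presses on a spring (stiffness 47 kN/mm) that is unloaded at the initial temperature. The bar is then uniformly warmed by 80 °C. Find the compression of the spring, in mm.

δ ≈ 1.61 mm

The unrestrained thermal change is αΔT L = 12.7×10⁻⁶ × 80 × 1975 = 2.007 mm.
With a force P in the spring, the elastic change of the bar is PL/(AE) and that of the spring is P/k; compatibility requires their sum to equal δ_free.
So P = δ_free / [L/(AE) + 1/k] = 2.007 / [ 1975/(1825×208×10³) + 1/(47×10³) ].
P = 2.007 / 2.648×10⁻⁵ = 75780 N.
Spring compression = P/k = 75780/(47×10³) = 1.612 mm.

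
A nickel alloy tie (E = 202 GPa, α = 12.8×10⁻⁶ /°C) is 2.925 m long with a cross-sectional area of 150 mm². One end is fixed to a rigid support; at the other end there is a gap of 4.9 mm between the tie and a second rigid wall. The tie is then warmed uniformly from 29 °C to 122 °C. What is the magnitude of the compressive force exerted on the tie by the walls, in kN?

Free thermal elongation = αΔT L = 12.8×10⁻⁶ × 93 × 2925 = 3.482 mm.
This is smaller than the 4.9 mm clearance, so the tie expands freely without reaching the stop — the stress is zero.

P ≈ 0 kN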